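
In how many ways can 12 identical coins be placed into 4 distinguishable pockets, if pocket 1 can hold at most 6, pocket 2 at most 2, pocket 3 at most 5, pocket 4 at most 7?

By stars and bars, unrestricted non-negative solutions to x_1+…+x_4 = 12 number C(12+3,3) = 455.
Subtract solutions that violate a single cap (substitute x_i' = x_i − (cap_i+1)): x_1 ≥ 7 gives C(8,3) = 56; x_2 ≥ 3 gives C(12,3) = 220; x_3 ≥ 6 gives C(9,3) = 84; x_4 ≥ 8 gives C(7,3) = 35. Together 395.
Add back pairs where two caps are both exceeded: 10 + 0 + 0 + 20 + 4 + 0 = 34.
By inclusion–exclusion the count is 455 − 395 + 34 = 94.

94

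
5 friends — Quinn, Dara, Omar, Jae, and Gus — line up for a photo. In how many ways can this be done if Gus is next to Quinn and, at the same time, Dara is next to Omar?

Treat {Gus,Quinn} as one block (2 orders) and {Dara,Omar} as another (2 orders).
That leaves 3 units to arrange: 2 × 2 × 3! = 4 × 6 = 24.

24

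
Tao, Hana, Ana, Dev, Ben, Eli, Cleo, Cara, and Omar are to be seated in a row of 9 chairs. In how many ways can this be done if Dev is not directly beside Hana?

There are 9! = 362880 arrangements in all. If Dev and Hana are adjacent, merging them into one block gives 2·(8)! = 80640 arrangements.
So 362880 − 80640 = 282240 arrangements keep them apart.

282240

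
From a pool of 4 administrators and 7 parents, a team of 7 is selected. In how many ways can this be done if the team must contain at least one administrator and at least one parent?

329

With no constraint there are C(11,7) = 330 possible selections.
Selections missing a whole group: no administrators → C(7,7) = 1; no parents → C(4,7) = 0.
Both groups omitted at once is impossible, so 330 − 1 = 329.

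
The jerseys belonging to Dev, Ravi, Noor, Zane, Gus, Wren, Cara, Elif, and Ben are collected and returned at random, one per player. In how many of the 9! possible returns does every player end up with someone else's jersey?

This is the derangement count D_9: permutations of 9 items with no fixed point.
By inclusion–exclusion this is Σ_{j=0}^{9} (−1)^j C(9,j)·(9−j)!.
Computing: 362880 − 362880 + 181440 − 60480 + 15120 − 3024 + 504 − 72 + 9 − 1 = 133496.

133496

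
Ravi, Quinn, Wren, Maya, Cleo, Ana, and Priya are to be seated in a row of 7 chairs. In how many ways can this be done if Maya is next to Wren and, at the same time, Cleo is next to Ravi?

Treat {Maya,Wren} as one block (2 orders) and {Cleo,Ravi} as another (2 orders).
That leaves 5 units to arrange: 2 × 2 × 5! = 4 × 120 = 480.

480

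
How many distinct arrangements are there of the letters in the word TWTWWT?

The 6 letters of TWTWWT have repeats: T appearing 3 times and W appearing 3 times.
So there are 6! / (3!·3!) = 20 distinguishable arrangements.

20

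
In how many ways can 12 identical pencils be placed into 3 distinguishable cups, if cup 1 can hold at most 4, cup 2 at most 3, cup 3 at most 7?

6

Ignoring the caps, the number of non-negative solutions to x_1+…+x_3 = 12 is C(14,2) = 91.
Subtract solutions that violate a single cap (substitute x_i' = x_i − (cap_i+1)): x_1 ≥ 5 gives C(9,2) = 36; x_2 ≥ 4 gives C(10,2) = 45; x_3 ≥ 8 gives C(6,2) = 15. Together 96.
Add back pairs where two caps are both exceeded: 10 + 0 + 1 = 11.
By inclusion–exclusion the count is 91 − 96 + 11 = 6.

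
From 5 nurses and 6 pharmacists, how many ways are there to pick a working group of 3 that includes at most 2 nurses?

155

Split by how many nurses are chosen (0 through 2).
Sum: C(5,0)·C(6,3) + C(5,1)·C(6,2) + C(5,2)·C(6,1) = 20 + 75 + 60 = 155.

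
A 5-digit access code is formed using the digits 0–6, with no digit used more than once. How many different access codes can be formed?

2520

This is a permutation of 5 out of 7: P(7,5) = 7!/2!.
7 × 6 × 5 × 4 × 3 = 2520.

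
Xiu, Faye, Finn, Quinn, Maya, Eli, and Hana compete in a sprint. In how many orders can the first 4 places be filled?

840

This is an ordered selection of 4 from 7: P(7,4).
That gives 7 × 6 × 5 × 4 = 840.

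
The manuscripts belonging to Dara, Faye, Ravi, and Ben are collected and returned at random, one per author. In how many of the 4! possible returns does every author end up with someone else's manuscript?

9

Let Aᵢ be the assignments in which author i gets their own manuscript. We want the size of the complement of A₁∪…∪A_4.
By inclusion–exclusion this is Σ_{j=0}^{4} (−1)^j C(4,j)·(4−j)!.
Computing: 24 − 24 + 12 − 4 + 1 = 9.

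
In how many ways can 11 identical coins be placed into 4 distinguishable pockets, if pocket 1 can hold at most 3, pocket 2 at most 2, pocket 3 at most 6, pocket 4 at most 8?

Without the upper bounds there are C(14,3) = 364 ways to split 11 among 4 pockets.
Subtract solutions that violate a single cap (substitute x_i' = x_i − (cap_i+1)): x_1 ≥ 4 gives C(10,3) = 120; x_2 ≥ 3 gives C(11,3) = 165; x_3 ≥ 7 gives C(7,3) = 35; x_4 ≥ 9 gives C(5,3) = 10. Together 330.
Add back pairs where two caps are both exceeded: 35 + 1 + 0 + 4 + 0 + 0 = 40.
By inclusion–exclusion the count is 364 − 330 + 40 = 74.

74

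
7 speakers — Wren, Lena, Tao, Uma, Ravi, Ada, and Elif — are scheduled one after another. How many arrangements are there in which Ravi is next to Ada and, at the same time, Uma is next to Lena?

480

Treat {Ravi,Ada} as one block (2 orders) and {Uma,Lena} as another (2 orders).
That leaves 5 units to arrange: 2 × 2 × 5! = 4 × 120 = 480.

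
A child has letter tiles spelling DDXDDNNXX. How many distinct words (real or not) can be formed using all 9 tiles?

The 9 letters of DDXDDNNXX have repeats: D appearing 4 times, N appearing twice, and X appearing 3 times.
So there are 9! / (4!·3!·2!) = 1260 distinguishable arrangements.

1260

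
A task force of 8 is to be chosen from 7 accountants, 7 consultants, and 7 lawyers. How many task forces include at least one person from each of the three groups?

194481

With no constraint there are C(21,8) = 203490 possible selections.
Subtract selections that omit an entire group: no accountants → C(14,8) = 3003; no consultants → C(14,8) = 3003; no lawyers → C(14,8) = 3003.
Add back selections omitting two groups (i.e. drawn from a single group): C(7,8) + C(7,8) + C(7,8) = 0.
By inclusion–exclusion: 203490 − 9009 + 0 = 194481.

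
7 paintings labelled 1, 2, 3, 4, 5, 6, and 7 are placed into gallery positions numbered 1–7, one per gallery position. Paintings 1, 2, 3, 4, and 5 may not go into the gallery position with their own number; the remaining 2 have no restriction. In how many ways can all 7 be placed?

2428

Let Aᵢ (for 1 ≤ i ≤ 5) be the placements that put painting i in its forbidden gallery position. Any j of these fix j positions, leaving (7−j)! ways to fill the rest, and there are C(5,j) ways to pick which j.
By inclusion–exclusion, the number of valid placements is Σ_{j=0}^{5} (−1)^j C(5,j)·(7−j)!.
Computing: 5040 − 3600 + 1200 − 240 + 30 − 2 = 2428.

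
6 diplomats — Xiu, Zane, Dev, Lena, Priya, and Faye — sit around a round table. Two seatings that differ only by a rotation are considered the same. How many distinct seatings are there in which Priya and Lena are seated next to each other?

48

Treat {Priya, Lena} as one unit (2 internal orders) and seat the resulting 5 units around the table: (4)! circular arrangements.
So 2 × (4)! = 2 × 24 = 48.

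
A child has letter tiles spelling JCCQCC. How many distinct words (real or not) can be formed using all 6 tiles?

Letter multiplicities in JCCQCC: C×4, J×1, Q×1.
Dividing 6! = 720 by 4! = 24 for the repeated letters gives 30.

30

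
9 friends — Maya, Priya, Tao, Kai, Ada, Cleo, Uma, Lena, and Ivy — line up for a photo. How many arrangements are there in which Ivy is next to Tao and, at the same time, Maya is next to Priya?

20160

Treat {Ivy,Tao} as one block (2 orders) and {Maya,Priya} as another (2 orders).
That leaves 7 units to arrange: 2 × 2 × 7! = 4 × 5040 = 20160.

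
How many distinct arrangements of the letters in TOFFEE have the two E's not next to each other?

There are 6!/(2!·2!) = 180 arrangements of TOFFEE in total.
Arrangements with the E's together: treat EE as one letter, giving (5)!/(2!) = 60.
Hence 180 − 60 = 120.

120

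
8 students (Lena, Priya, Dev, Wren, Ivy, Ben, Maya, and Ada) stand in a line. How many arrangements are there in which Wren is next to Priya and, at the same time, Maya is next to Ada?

2880

Treat {Wren,Priya} as one block (2 orders) and {Maya,Ada} as another (2 orders).
That leaves 6 units to arrange: 2 × 2 × 6! = 4 × 720 = 2880.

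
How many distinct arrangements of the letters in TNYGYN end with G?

30

Fix G in the last position and arrange the remaining 5 letters.
Those 5 letters have N appearing twice and Y appearing twice, giving (5)!/(2!·2!) = 30.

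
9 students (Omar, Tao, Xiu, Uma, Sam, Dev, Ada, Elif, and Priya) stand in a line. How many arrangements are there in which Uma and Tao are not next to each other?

282240

Of the 9! = 362880 arrangements, those with Uma and Tao adjacent number 2 × 8! = 80640 (treat the pair as a block with 2 internal orders).
Complementary counting: 362880 − 80640 = 282240.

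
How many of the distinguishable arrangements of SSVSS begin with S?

Fix S in the first position and arrange the remaining 4 letters.
Those 4 letters have S appearing 3 times, giving (4)!/(3!) = 4.

4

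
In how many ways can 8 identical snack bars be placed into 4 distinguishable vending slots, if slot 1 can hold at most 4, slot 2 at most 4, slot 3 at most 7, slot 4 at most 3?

89

Without the upper bounds there are C(11,3) = 165 ways to split 8 among 4 vending slots.
Subtract solutions that violate a single cap (substitute x_i' = x_i − (cap_i+1)): x_1 ≥ 5 gives C(6,3) = 20; x_2 ≥ 5 gives C(6,3) = 20; x_3 ≥ 8 gives C(3,3) = 1; x_4 ≥ 4 gives C(7,3) = 35. Together 76.
No two caps can be exceeded simultaneously, so the pair terms are all 0.
By inclusion–exclusion the count is 165 − 76 + 0 = 89.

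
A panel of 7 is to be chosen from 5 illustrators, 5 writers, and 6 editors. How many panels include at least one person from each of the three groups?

Unrestricted: C(16,7) = 11440 ways to pick any 7 of the 16.
Subtract selections that omit an entire group: no illustrators → C(11,7) = 330; no writers → C(11,7) = 330; no editors → C(10,7) = 120.
Add back selections omitting two groups (i.e. drawn from a single group): C(5,7) + C(5,7) + C(6,7) = 0.
By inclusion–exclusion: 11440 − 780 + 0 = 10660.

10660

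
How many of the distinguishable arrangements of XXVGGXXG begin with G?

105

With the first slot taken by G, it remains to arrange the other 7 letters (XXVGXXG).
Those 7 letters have G appearing twice and X appearing 4 times, giving (7)!/(4!·2!) = 105.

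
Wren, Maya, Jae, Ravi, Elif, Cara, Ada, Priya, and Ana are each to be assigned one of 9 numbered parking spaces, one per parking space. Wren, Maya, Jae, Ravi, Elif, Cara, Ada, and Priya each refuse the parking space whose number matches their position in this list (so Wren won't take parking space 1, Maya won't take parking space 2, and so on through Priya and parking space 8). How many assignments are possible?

148329

Let Aᵢ (for 1 ≤ i ≤ 8) be the placements that put person i in their forbidden parking space. Any j of these fix j positions, leaving (9−j)! ways to fill the rest, and there are C(8,j) ways to pick which j.
By inclusion–exclusion, the number of valid placements is Σ_{j=0}^{8} (−1)^j C(8,j)·(9−j)!.
Computing: 362880 − 322560 + 141120 − 40320 + 8400 − 1344 + 168 − 16 + 1 = 148329.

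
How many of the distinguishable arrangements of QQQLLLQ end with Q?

20

Fix Q in the last position and arrange the remaining 6 letters.
Those 6 letters have L appearing 3 times and Q appearing 3 times, giving (6)!/(3!·3!) = 20.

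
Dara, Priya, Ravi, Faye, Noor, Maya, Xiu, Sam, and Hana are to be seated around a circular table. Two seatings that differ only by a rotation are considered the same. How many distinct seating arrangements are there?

40320

Fix one person's seat to break rotational symmetry; the remaining 8 people can be arranged in (8)! = 40320 ways.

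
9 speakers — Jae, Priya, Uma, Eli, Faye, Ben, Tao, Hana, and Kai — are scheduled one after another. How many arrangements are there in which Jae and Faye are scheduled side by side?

Place the 7 others and the Jae-Faye pair as 8 objects in a line; the pair has 2 internal arrangements.
So the count is 2·(8)! = 80640.

80640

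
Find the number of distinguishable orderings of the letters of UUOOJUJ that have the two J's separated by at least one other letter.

150

Total arrangements of UUOOJUJ: 7!/(3!·2!·2!) = 210.
If the two J's are adjacent, glue them into one block, leaving 6 items to arrange: (6)!/(3!·2!) = 60 ways.
Subtracting, 210 − 60 = 150 arrangements keep the J's apart.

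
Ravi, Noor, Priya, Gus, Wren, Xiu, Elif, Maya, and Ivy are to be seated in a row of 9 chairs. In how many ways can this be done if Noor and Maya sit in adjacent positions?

Treat {Noor, Maya} as a single unit. There are 8 units to order, and the pair itself can be ordered 2 ways.
That gives 2 × 8! = 2 × 40320 = 80640.

80640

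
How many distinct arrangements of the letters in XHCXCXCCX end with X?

Fix X in the last position and arrange the remaining 8 letters.
Those 8 letters have C appearing 4 times and X appearing 3 times, giving (8)!/(4!·3!) = 280.

280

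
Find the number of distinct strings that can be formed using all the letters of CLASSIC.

1260

CLASSIC has 7 letters with C appearing twice and S appearing twice.
The number of distinct arrangements is 7!/(2!·2!) = 5040/4 = 1260.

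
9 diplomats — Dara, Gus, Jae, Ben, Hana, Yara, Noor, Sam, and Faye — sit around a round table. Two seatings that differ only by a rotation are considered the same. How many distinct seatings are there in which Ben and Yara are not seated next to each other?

Without the restriction there are (8)! = 40320 seatings.
Those with Ben next to Yara: fuse the pair into one unit and seat 8 units around a circle — 2·(7)! = 10080.
Subtracting, 40320 − 10080 = 30240.

30240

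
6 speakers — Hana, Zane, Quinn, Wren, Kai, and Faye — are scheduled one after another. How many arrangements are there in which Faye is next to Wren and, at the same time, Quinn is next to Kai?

Treat {Faye,Wren} as one block (2 orders) and {Quinn,Kai} as another (2 orders).
That leaves 4 units to arrange: 2 × 2 × 4! = 4 × 24 = 96.

96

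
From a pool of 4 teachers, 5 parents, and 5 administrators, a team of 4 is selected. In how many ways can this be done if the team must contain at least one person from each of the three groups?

550

With no constraint there are C(14,4) = 1001 possible selections.
Selections missing a whole group: no teachers → C(10,4) = 210; no parents → C(9,4) = 126; no administrators → C(9,4) = 126.
Add back selections omitting two groups (i.e. drawn from a single group): C(4,4) + C(5,4) + C(5,4) = 11.
By inclusion–exclusion: 1001 − 462 + 11 = 550.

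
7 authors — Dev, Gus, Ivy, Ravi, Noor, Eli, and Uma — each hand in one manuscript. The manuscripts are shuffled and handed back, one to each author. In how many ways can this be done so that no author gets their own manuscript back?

Let Aᵢ be the assignments in which author i gets their own manuscript. We want the size of the complement of A₁∪…∪A_7.
By inclusion–exclusion this is Σ_{j=0}^{7} (−1)^j C(7,j)·(7−j)!.
Computing: 5040 − 5040 + 2520 − 840 + 210 − 42 + 7 − 1 = 1854.

1854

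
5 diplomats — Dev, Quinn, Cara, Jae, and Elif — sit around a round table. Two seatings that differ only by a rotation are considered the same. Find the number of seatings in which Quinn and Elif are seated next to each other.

12

Treat {Quinn, Elif} as one unit (2 internal orders) and seat the resulting 4 units around the table: (3)! circular arrangements.
So 2 × (3)! = 2 × 6 = 12.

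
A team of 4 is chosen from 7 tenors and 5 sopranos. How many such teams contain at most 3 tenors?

Split by how many tenors are chosen (0 through 3).
Sum: C(7,0)·C(5,4) + C(7,1)·C(5,3) + C(7,2)·C(5,2) + C(7,3)·C(5,1) = 5 + 70 + 210 + 175 = 460.

460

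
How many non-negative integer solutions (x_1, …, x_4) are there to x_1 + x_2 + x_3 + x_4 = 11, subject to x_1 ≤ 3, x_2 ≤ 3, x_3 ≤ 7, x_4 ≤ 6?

91

By stars and bars, unrestricted non-negative solutions to x_1+…+x_4 = 11 number C(11+3,3) = 364.
Subtract solutions that violate a single cap (substitute x_i' = x_i − (cap_i+1)): x_1 ≥ 4 gives C(10,3) = 120; x_2 ≥ 4 gives C(10,3) = 120; x_3 ≥ 8 gives C(6,3) = 20; x_4 ≥ 7 gives C(7,3) = 35. Together 295.
Add back pairs where two caps are both exceeded: 20 + 0 + 1 + 0 + 1 + 0 = 22.
By inclusion–exclusion the count is 364 − 295 + 22 = 91.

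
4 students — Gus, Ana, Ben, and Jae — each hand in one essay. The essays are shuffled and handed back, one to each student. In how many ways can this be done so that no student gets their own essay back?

9

This is the derangement count D_4: permutations of 4 items with no fixed point.
By inclusion–exclusion this is Σ_{j=0}^{4} (−1)^j C(4,j)·(4−j)!.
Computing: 24 − 24 + 12 − 4 + 1 = 9.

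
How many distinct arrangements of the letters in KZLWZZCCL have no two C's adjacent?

There are 9!/(3!·2!·2!) = 15120 arrangements of KZLWZZCCL in total.
If the two C's are adjacent, glue them into one block, leaving 8 items to arrange: (8)!/(3!·2!) = 3360 ways.
Subtracting, 15120 − 3360 = 11760 arrangements keep the C's apart.

11760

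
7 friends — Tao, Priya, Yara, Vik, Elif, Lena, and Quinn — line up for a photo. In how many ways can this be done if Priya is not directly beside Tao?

3600

There are 7! = 5040 arrangements in all. If Priya and Tao are adjacent, merging them into one block gives 2·(6)! = 1440 arrangements.
Complementary counting: 5040 − 1440 = 3600.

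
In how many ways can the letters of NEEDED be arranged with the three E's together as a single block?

12

Treat the 3 copies of E as a single block. The multiset to arrange is then {EEE, D, D, N}, 4 items in all.
That gives (4)!/(2!) = 12 arrangements.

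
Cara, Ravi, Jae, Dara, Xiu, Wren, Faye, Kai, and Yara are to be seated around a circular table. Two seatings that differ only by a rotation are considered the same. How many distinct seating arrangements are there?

Fix one person's seat to break rotational symmetry; the remaining 8 people can be arranged in (8)! = 40320 ways.

40320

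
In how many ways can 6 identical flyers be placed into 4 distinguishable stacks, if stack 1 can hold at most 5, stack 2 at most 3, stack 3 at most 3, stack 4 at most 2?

Ignoring the caps, the number of non-negative solutions to x_1+…+x_4 = 6 is C(9,3) = 84.
Subtract solutions that violate a single cap (substitute x_i' = x_i − (cap_i+1)): x_1 ≥ 6 gives C(3,3) = 1; x_2 ≥ 4 gives C(5,3) = 10; x_3 ≥ 4 gives C(5,3) = 10; x_4 ≥ 3 gives C(6,3) = 20. Together 41.
No two caps can be exceeded simultaneously, so the pair terms are all 0.
By inclusion–exclusion the count is 84 − 41 + 0 = 43.

43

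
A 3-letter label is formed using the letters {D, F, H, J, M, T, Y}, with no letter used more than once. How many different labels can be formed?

210

With no repetition, fill the 3 letters in order: 7 choices, then 6, down to 5.
7 × 6 × 5 = 210.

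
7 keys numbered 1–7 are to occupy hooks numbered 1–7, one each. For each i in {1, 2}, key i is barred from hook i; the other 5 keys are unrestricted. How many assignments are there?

Let Aᵢ (for i ∈ {1, 2}) be the placements that put key i in its forbidden hook. Any j of these fix j positions, leaving (7−j)! ways to fill the rest, and there are C(2,j) ways to pick which j.
By inclusion–exclusion, the number of valid placements is Σ_{j=0}^{2} (−1)^j C(2,j)·(7−j)!.
Computing: 5040 − 1440 + 120 = 3720.

3720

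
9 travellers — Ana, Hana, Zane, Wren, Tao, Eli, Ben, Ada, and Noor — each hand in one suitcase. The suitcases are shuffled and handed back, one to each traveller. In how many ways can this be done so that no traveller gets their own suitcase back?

Let Aᵢ be the assignments in which traveller i gets their own suitcase. We want the size of the complement of A₁∪…∪A_9.
By inclusion–exclusion this is Σ_{j=0}^{9} (−1)^j C(9,j)·(9−j)!.
Computing: 362880 − 362880 + 181440 − 60480 + 15120 − 3024 + 504 − 72 + 9 − 1 = 133496.

133496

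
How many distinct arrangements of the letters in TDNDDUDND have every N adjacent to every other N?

336

Treat the 2 copies of N as a single block. The multiset to arrange is then {NN, D, D, D, D, D, T, U}, 8 items in all.
That gives (8)!/(5!) = 336 arrangements.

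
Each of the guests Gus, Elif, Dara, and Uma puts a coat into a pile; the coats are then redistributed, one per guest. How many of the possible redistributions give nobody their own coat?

This is the derangement count D_4: permutations of 4 items with no fixed point.
By inclusion–exclusion this is Σ_{j=0}^{4} (−1)^j C(4,j)·(4−j)!.
Computing: 24 − 24 + 12 − 4 + 1 = 9.

9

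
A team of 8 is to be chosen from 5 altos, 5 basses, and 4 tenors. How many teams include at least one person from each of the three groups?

Total 8-person selections from all 14: C(14,8) = 3003.
Subtract selections that omit an entire group: no altos → C(9,8) = 9; no basses → C(9,8) = 9; no tenors → C(10,8) = 45.
Add back selections omitting two groups (i.e. drawn from a single group): C(5,8) + C(5,8) + C(4,8) = 0.
By inclusion–exclusion: 3003 − 63 + 0 = 2940.

2940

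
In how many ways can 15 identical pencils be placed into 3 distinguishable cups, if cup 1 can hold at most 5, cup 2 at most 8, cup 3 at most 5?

10

Ignoring the caps, the number of non-negative solutions to x_1+…+x_3 = 15 is C(17,2) = 136.
Subtract solutions that violate a single cap (substitute x_i' = x_i − (cap_i+1)): x_1 ≥ 6 gives C(11,2) = 55; x_2 ≥ 9 gives C(8,2) = 28; x_3 ≥ 6 gives C(11,2) = 55. Together 138.
Add back pairs where two caps are both exceeded: 1 + 10 + 1 = 12.
By inclusion–exclusion the count is 136 − 138 + 12 = 10.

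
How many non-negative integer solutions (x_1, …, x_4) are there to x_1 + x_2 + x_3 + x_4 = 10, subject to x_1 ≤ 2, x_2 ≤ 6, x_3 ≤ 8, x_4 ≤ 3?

Ignoring the caps, the number of non-negative solutions to x_1+…+x_4 = 10 is C(13,3) = 286.
Subtract solutions that violate a single cap (substitute x_i' = x_i − (cap_i+1)): x_1 ≥ 3 gives C(10,3) = 120; x_2 ≥ 7 gives C(6,3) = 20; x_3 ≥ 9 gives C(4,3) = 4; x_4 ≥ 4 gives C(9,3) = 84. Together 228.
Add back pairs where two caps are both exceeded: 1 + 0 + 20 + 0 + 0 + 0 = 21.
By inclusion–exclusion the count is 286 − 228 + 21 = 79.

79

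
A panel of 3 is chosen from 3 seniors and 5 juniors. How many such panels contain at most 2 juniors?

Split by how many juniors are chosen (0 through 2).
Sum: C(5,0)·C(3,3) + C(5,1)·C(3,2) + C(5,2)·C(3,1) = 1 + 15 + 30 = 46.

46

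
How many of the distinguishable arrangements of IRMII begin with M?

4

With the first slot taken by M, it remains to arrange the other 4 letters (IRII).
Those 4 letters have I appearing 3 times, giving (4)!/(3!) = 4.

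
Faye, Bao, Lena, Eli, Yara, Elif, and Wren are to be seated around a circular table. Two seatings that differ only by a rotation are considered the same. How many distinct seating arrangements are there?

Around a circle, 7 distinct people have 7!/7 = (6)! = 720 rotationally distinct seatings.

720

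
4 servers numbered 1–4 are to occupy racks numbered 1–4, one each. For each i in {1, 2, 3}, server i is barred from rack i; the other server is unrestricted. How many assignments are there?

11

Let Aᵢ (for i ∈ {1, 2, 3}) be the placements that put server i in its forbidden rack. Any j of these fix j positions, leaving (4−j)! ways to fill the rest, and there are C(3,j) ways to pick which j.
By inclusion–exclusion, the number of valid placements is Σ_{j=0}^{3} (−1)^j C(3,j)·(4−j)!.
Computing: 24 − 18 + 6 − 1 = 11.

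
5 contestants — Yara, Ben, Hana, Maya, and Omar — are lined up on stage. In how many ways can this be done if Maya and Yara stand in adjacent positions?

Treat {Maya, Yara} as a single unit. There are 4 units to order, and the pair itself can be ordered 2 ways.
That gives 2 × 4! = 2 × 24 = 48.

48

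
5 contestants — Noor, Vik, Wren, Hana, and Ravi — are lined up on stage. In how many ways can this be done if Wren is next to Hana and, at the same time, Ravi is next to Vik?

Treat {Wren,Hana} as one block (2 orders) and {Ravi,Vik} as another (2 orders).
That leaves 3 units to arrange: 2 × 2 × 3! = 4 × 6 = 24.

24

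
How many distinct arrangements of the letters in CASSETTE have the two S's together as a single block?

Treat the 2 copies of S as a single block. The multiset to arrange is then {SS, A, C, E, E, T, T}, 7 items in all.
That gives (7)!/(2!·2!) = 1260 arrangements.

1260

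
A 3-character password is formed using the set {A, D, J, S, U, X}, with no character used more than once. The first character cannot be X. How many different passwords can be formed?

The first character has 6−1 = 5 choices (anything except X).
The remaining 2 characters are filled from the other 5 symbols without repetition: 5 × 4 = 20.
Total: 5 × 20 = 100.

100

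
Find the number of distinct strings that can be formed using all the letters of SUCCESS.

420

The 7 letters of SUCCESS have repeats: C appearing twice and S appearing 3 times.
The number of distinct arrangements is 7!/(3!·2!) = 5040/12 = 420.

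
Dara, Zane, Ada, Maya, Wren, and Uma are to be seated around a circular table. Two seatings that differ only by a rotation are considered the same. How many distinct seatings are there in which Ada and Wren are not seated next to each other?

All circular seatings of 6 people number (5)! = 120.
Those with Ada next to Wren: fuse the pair into one unit and seat 5 units around a circle — 2·(4)! = 48.
Subtracting, 120 − 48 = 72.

72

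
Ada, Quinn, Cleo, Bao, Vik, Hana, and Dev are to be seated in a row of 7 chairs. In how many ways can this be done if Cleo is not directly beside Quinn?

Of the 7! = 5040 arrangements, those with Cleo and Quinn adjacent number 2 × 6! = 1440 (treat the pair as a block with 2 internal orders).
So 5040 − 1440 = 3600 arrangements keep them apart.

3600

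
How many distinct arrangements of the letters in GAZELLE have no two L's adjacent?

There are 7!/(2!·2!) = 1260 arrangements of GAZELLE in total.
If the two L's are adjacent, glue them into one block, leaving 6 items to arrange: (6)!/(2!) = 360 ways.
Subtracting, 1260 − 360 = 900 arrangements keep the L's apart.

900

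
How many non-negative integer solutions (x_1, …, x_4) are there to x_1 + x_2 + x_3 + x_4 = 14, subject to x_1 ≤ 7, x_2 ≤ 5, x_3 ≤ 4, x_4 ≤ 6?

130

Without the upper bounds there are C(17,3) = 680 ways to split 14 among 4 variables.
Subtract solutions that violate a single cap (substitute x_i' = x_i − (cap_i+1)): x_1 ≥ 8 gives C(9,3) = 84; x_2 ≥ 6 gives C(11,3) = 165; x_3 ≥ 5 gives C(12,3) = 220; x_4 ≥ 7 gives C(10,3) = 120. Together 589.
Add back pairs where two caps are both exceeded: 1 + 4 + 0 + 20 + 4 + 10 = 39.
By inclusion–exclusion the count is 680 − 589 + 39 = 130.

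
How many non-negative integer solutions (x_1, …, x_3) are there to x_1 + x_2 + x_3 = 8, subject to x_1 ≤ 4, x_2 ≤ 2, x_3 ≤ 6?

Ignoring the caps, the number of non-negative solutions to x_1+…+x_3 = 8 is C(10,2) = 45.
Subtract solutions that violate a single cap (substitute x_i' = x_i − (cap_i+1)): x_1 ≥ 5 gives C(5,2) = 10; x_2 ≥ 3 gives C(7,2) = 21; x_3 ≥ 7 gives C(3,2) = 3. Together 34.
Add back pairs where two caps are both exceeded: 1 + 0 + 0 = 1.
By inclusion–exclusion the count is 45 − 34 + 1 = 12.

12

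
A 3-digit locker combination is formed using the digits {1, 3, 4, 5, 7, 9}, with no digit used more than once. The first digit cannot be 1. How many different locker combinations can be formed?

100

The first digit has 6−1 = 5 choices (anything except 1).
The remaining 2 digits are filled from the other 5 symbols without repetition: 5 × 4 = 20.
Total: 5 × 20 = 100.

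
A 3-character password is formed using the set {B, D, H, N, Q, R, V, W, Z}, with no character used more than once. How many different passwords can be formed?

With no repetition, fill the 3 characters in order: 9 choices, then 8, down to 7.
9 × 8 × 7 = 504.

504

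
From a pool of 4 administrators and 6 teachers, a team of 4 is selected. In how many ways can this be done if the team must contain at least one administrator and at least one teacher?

Total 4-person selections from all 10: C(10,4) = 210.
Selections missing a whole group: no administrators → C(6,4) = 15; no teachers → C(4,4) = 1.
Both groups omitted at once is impossible, so 210 − 16 = 194.

194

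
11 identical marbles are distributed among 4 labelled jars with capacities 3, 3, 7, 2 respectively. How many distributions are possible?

Without the upper bounds there are C(14,3) = 364 ways to split 11 among 4 jars.
Subtract solutions that violate a single cap (substitute x_i' = x_i − (cap_i+1)): x_1 ≥ 4 gives C(10,3) = 120; x_2 ≥ 4 gives C(10,3) = 120; x_3 ≥ 8 gives C(6,3) = 20; x_4 ≥ 3 gives C(11,3) = 165. Together 425.
Add back pairs where two caps are both exceeded: 20 + 0 + 35 + 0 + 35 + 1 = 91.
Subtract triples: 0 + 1 + 0 + 0 = 1.
By inclusion–exclusion the count is 364 − 425 + 91 − 1 = 29.

29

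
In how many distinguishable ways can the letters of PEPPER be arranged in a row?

60

Letter multiplicities in PEPPER: E×2, P×3, R×1.
So there are 6! / (3!·2!) = 60 distinguishable arrangements.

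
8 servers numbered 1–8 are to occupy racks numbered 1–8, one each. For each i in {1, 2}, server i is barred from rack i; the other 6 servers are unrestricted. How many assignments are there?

30960

Let Aᵢ (for i ∈ {1, 2}) be the placements that put server i in its forbidden rack. Any j of these fix j positions, leaving (8−j)! ways to fill the rest, and there are C(2,j) ways to pick which j.
By inclusion–exclusion, the number of valid placements is Σ_{j=0}^{2} (−1)^j C(2,j)·(8−j)!.
Computing: 40320 − 10080 + 720 = 30960.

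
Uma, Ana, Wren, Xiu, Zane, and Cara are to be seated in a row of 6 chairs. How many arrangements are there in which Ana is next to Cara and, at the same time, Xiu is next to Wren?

96

Treat {Ana,Cara} as one block (2 orders) and {Xiu,Wren} as another (2 orders).
That leaves 4 units to arrange: 2 × 2 × 4! = 4 × 24 = 96.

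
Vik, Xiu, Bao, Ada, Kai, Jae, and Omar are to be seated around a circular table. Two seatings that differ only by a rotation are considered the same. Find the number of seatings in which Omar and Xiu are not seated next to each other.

480

All circular seatings of 7 people number (6)! = 720.
Seatings with Omar beside Xiu: treat them as a block with 2 internal orders, giving 2 × (5)! = 240.
Subtracting, 720 − 240 = 480.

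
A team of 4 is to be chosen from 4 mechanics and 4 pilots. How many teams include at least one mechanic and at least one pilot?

68

Unrestricted: C(8,4) = 70 ways to pick any 4 of the 8.
Selections missing a whole group: no mechanics → C(4,4) = 1; no pilots → C(4,4) = 1.
Both groups omitted at once is impossible, so 70 − 2 = 68.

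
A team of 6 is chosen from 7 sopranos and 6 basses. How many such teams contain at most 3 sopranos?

Split by how many sopranos are chosen (0 through 3).
Sum: C(7,0)·C(6,6) + C(7,1)·C(6,5) + C(7,2)·C(6,4) + C(7,3)·C(6,3) = 1 + 42 + 315 + 700 = 1058.

1058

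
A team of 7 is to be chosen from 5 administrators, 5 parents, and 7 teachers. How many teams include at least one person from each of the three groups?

With no constraint there are C(17,7) = 19448 possible selections.
Subtract selections that omit an entire group: no administrators → C(12,7) = 792; no parents → C(12,7) = 792; no teachers → C(10,7) = 120.
Add back selections omitting two groups (i.e. drawn from a single group): C(5,7) + C(5,7) + C(7,7) = 1.
By inclusion–exclusion: 19448 − 1704 + 1 = 17745.

17745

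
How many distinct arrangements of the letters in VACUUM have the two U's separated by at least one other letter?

There are 6!/(2!) = 360 arrangements of VACUUM in total.
Arrangements with the U's together: treat UU as one letter, giving (5)! = 120.
Subtracting, 360 − 120 = 240 arrangements keep the U's apart.

240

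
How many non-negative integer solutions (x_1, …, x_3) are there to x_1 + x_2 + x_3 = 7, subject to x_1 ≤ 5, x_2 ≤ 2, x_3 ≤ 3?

Without the upper bounds there are C(9,2) = 36 ways to split 7 among 3 variables.
Subtract solutions that violate a single cap (substitute x_i' = x_i − (cap_i+1)): x_1 ≥ 6 gives C(3,2) = 3; x_2 ≥ 3 gives C(6,2) = 15; x_3 ≥ 4 gives C(5,2) = 10. Together 28.
Add back pairs where two caps are both exceeded: 0 + 0 + 1 = 1.
By inclusion–exclusion the count is 36 − 28 + 1 = 9.

9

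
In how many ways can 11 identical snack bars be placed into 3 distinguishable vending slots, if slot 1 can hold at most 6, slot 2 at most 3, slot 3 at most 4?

6

Without the upper bounds there are C(13,2) = 78 ways to split 11 among 3 vending slots.
Subtract solutions that violate a single cap (substitute x_i' = x_i − (cap_i+1)): x_1 ≥ 7 gives C(6,2) = 15; x_2 ≥ 4 gives C(9,2) = 36; x_3 ≥ 5 gives C(8,2) = 28. Together 79.
Add back pairs where two caps are both exceeded: 1 + 0 + 6 = 7.
By inclusion–exclusion the count is 78 − 79 + 7 = 6.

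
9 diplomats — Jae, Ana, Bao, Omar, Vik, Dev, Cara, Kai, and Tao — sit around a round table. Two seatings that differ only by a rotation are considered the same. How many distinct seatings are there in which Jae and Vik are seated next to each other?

Treat {Jae, Vik} as one unit (2 internal orders) and seat the resulting 8 units around the table: (7)! circular arrangements.
So 2 × (7)! = 2 × 5040 = 10080.

10080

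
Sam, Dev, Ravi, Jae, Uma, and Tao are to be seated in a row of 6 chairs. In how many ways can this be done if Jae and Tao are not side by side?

480

There are 6! = 720 arrangements in all. If Jae and Tao are adjacent, merging them into one block gives 2·(5)! = 240 arrangements.
So 720 − 240 = 480 arrangements keep them apart.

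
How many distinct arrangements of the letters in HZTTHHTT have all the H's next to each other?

Treat the 3 copies of H as a single block. The multiset to arrange is then {HHH, T, T, T, T, Z}, 6 items in all.
That gives (6)!/(4!) = 30 arrangements.

30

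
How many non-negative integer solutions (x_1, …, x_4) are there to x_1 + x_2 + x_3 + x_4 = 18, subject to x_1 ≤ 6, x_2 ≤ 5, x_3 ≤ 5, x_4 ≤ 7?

By stars and bars, unrestricted non-negative solutions to x_1+…+x_4 = 18 number C(18+3,3) = 1330.
Subtract solutions that violate a single cap (substitute x_i' = x_i − (cap_i+1)): x_1 ≥ 7 gives C(14,3) = 364; x_2 ≥ 6 gives C(15,3) = 455; x_3 ≥ 6 gives C(15,3) = 455; x_4 ≥ 8 gives C(13,3) = 286. Together 1560.
Add back pairs where two caps are both exceeded: 56 + 56 + 20 + 84 + 35 + 35 = 286.
By inclusion–exclusion the count is 1330 − 1560 + 286 = 56.

56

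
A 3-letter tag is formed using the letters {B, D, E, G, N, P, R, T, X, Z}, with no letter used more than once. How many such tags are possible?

This is a permutation of 3 out of 10: P(10,3) = 10!/7!.
10 × 9 × 8 = 720.

720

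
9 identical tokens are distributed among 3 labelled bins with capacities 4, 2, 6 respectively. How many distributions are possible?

Ignoring the caps, the number of non-negative solutions to x_1+…+x_3 = 9 is C(11,2) = 55.
Subtract solutions that violate a single cap (substitute x_i' = x_i − (cap_i+1)): x_1 ≥ 5 gives C(6,2) = 15; x_2 ≥ 3 gives C(8,2) = 28; x_3 ≥ 7 gives C(4,2) = 6. Together 49.
Add back pairs where two caps are both exceeded: 3 + 0 + 0 = 3.
By inclusion–exclusion the count is 55 − 49 + 3 = 9.

9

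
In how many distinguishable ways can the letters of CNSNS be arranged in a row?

CNSNS has 5 letters with N appearing twice and S appearing twice.
Dividing 5! = 120 by 2!·2! = 4 for the repeated letters gives 30.

30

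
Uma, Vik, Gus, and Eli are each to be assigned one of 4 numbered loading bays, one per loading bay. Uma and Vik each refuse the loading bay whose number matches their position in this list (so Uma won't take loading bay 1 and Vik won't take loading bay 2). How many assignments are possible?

14

Let Aᵢ (for i ∈ {1, 2}) be the placements that put person i in their forbidden loading bay. Any j of these fix j positions, leaving (4−j)! ways to fill the rest, and there are C(2,j) ways to pick which j.
By inclusion–exclusion, the number of valid placements is Σ_{j=0}^{2} (−1)^j C(2,j)·(4−j)!.
Computing: 24 − 12 + 2 = 14.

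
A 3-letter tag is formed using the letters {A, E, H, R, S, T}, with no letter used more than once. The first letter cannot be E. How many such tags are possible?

100

The first letter has 6−1 = 5 choices (anything except E).
The remaining 2 letters are filled from the other 5 symbols without repetition: 5 × 4 = 20.
Total: 5 × 20 = 100.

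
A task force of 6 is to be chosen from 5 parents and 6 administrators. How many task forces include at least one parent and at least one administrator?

461

Unrestricted: C(11,6) = 462 ways to pick any 6 of the 11.
Subtract selections that omit an entire group: no parents → C(6,6) = 1; no administrators → C(5,6) = 0.
Both groups omitted at once is impossible, so 462 − 1 = 461.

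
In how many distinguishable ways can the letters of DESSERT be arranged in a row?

Letter multiplicities in DESSERT: D×1, E×2, R×1, S×2, T×1.
The number of distinct arrangements is 7!/(2!·2!) = 5040/4 = 1260.

1260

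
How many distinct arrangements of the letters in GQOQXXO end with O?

180

Fix O in the last position and arrange the remaining 6 letters.
Those 6 letters have Q appearing twice and X appearing twice, giving (6)!/(2!·2!) = 180.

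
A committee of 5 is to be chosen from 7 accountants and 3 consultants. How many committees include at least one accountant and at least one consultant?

231

With no constraint there are C(10,5) = 252 possible selections.
Subtract selections that omit an entire group: no accountants → C(3,5) = 0; no consultants → C(7,5) = 21.
Both groups omitted at once is impossible, so 252 − 21 = 231.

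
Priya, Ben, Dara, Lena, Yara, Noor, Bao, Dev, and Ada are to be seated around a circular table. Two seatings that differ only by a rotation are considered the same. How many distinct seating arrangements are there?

Around a circle, 9 distinct people have 9!/9 = (8)! = 40320 rotationally distinct seatings.

40320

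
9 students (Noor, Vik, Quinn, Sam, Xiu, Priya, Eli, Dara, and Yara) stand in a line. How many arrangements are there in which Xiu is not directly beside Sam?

There are 9! = 362880 arrangements in all. If Xiu and Sam are adjacent, merging them into one block gives 2·(8)! = 80640 arrangements.
So 362880 − 80640 = 282240 arrangements keep them apart.

282240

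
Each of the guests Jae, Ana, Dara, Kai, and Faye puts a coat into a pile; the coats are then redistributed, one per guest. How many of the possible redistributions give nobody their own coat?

44

This is the derangement count D_5: permutations of 5 items with no fixed point.
By inclusion–exclusion this is Σ_{j=0}^{5} (−1)^j C(5,j)·(5−j)!.
Computing: 120 − 120 + 60 − 20 + 5 − 1 = 44.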